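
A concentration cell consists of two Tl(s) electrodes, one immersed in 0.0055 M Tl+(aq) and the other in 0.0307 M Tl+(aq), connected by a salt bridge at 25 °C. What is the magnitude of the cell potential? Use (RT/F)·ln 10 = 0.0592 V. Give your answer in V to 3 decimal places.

0.044 V

For a concentration cell E°cell = 0, since both electrodes use the same couple.
The compartment with the higher Tl+(aq) concentration (0.0307 M) acts as the cathode; ions are reduced there and produced at the dilute (0.0055 M) anode.
With n = 1, Ecell = −(0.0592/1)·log([dilute]/[conc]) = −(0.0592/1)·log(0.0055/0.0307) = +0.044 V.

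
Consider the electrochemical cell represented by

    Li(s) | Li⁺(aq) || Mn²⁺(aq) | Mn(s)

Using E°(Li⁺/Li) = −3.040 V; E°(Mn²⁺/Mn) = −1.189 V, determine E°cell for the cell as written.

+1.851 V

By convention the left-hand electrode in cell notation is the anode (oxidation) and the right-hand electrode is the cathode (reduction).
E°cell = E°(right) − E°(left) = −1.189 − (−3.040) = +1.851 V.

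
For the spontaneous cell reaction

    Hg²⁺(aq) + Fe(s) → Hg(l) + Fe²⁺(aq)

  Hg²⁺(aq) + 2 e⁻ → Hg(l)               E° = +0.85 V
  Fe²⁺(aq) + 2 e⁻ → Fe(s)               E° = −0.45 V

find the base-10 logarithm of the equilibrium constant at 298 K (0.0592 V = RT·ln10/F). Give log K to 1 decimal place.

The Hg²⁺/Hg couple is reduced (cathode); E°cell = +0.85 − (−0.45) = +1.30 V with n = 2.
At equilibrium E = 0, so log K = nE°cell / 0.0592 = (2)(+1.30) / 0.0592 = 43.9.

log K = 43.9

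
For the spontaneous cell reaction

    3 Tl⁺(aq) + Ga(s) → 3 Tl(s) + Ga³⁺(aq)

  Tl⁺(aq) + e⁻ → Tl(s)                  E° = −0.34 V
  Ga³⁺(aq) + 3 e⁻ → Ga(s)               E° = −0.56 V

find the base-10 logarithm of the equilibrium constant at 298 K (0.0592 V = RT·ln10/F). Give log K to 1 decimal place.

The Tl⁺/Tl couple is reduced (cathode); E°cell = −0.34 − (−0.56) = +0.22 V with n = 3.
At equilibrium E = 0, so log K = nE°cell / 0.0592 = (3)(+0.22) / 0.0592 = 11.1.

log K = 11.1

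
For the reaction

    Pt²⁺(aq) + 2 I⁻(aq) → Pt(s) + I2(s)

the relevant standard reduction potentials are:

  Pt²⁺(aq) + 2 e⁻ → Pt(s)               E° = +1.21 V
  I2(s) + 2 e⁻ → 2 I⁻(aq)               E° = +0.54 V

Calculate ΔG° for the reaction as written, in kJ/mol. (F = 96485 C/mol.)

In the reaction as written Pt²⁺(aq) is reduced, so the Pt²⁺/Pt couple is the cathode and I₂/I⁻ is the anode.
E°cell = +1.21 − (+0.54) = +0.67 V; balancing electrons gives n = 2.
ΔG° = −nFE°cell = −(2)(96485)(+0.67) J/mol = −129 kJ/mol.

−129 kJ/mol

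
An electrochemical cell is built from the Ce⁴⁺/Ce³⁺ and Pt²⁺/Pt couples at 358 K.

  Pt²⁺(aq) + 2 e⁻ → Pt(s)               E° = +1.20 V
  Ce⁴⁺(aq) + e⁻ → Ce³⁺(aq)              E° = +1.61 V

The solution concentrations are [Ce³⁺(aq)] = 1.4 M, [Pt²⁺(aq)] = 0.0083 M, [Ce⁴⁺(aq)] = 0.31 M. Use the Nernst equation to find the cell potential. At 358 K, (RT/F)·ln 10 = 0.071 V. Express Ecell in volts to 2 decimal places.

+0.44 V

Ce⁴⁺/Ce³⁺ is reduced (cathode, E° = +1.61 V) and Pt²⁺/Pt is oxidized (anode).
E°cell = E°cat − E°an = +1.61 − (+1.20) = +0.41 V; n = 2.
Balancing gives 2 Ce⁴⁺(aq) + Pt(s) → 2 Ce³⁺(aq) + Pt²⁺(aq); hence Q = ([Ce³⁺(aq)]^2·[Pt²⁺(aq)]) / [Ce⁴⁺(aq)]^2 = 0.169 (log Q = −0.771).
By the Nernst equation, E = +0.41 − (0.071/2)·(−0.771) = +0.44 V.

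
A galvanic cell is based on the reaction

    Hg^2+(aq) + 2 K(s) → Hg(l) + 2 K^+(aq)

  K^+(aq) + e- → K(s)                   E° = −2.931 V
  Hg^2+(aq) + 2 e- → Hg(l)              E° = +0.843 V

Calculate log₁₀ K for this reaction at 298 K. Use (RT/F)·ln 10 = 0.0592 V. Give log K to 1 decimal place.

log K = 127.5

The Hg²⁺/Hg couple is reduced (cathode); E°cell = +0.843 − (−2.931) = +3.774 V with n = 2.
At equilibrium E = 0, so log K = nE°cell / 0.0592 = (2)(+3.774) / 0.0592 = 127.5.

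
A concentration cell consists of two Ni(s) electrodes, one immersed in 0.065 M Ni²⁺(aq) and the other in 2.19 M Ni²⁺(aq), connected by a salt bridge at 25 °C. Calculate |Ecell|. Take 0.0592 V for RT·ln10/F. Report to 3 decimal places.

0.045 V

For a concentration cell E°cell = 0, since both electrodes use the same couple.
The compartment with the higher Ni²⁺(aq) concentration (2.19 M) acts as the cathode; ions are reduced there and produced at the dilute (0.065 M) anode.
With n = 2, Ecell = −(0.0592/2)·log([dilute]/[conc]) = −(0.0592/2)·log(0.065/2.19) = +0.045 V.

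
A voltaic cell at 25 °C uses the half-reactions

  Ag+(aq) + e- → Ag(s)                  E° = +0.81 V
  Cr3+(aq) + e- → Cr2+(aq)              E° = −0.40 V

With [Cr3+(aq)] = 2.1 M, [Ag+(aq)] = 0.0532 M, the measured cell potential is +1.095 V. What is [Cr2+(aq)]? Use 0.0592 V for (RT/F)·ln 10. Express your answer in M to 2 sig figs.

0.45 M

With Ag⁺/Ag at the cathode and Cr³⁺/Cr²⁺ at the anode, E°cell = +0.81 − (−0.40) = +1.21 V (n = 1).
Rearranging E = E° − (0.0592/n)·log Q gives log Q = 1(+1.21 − (+1.095))/0.0592 = 1.943.
Balancing electrons gives Ag+(aq) + Cr2+(aq) → Ag(s) + Cr3+(aq); thus Q = [Cr3+(aq)] / ([Ag+(aq)]·[Cr2+(aq)]).
Solving for the unknown gives log [Cr2+(aq)] = −0.347, so [Cr2+(aq)] ≈ 0.45 M.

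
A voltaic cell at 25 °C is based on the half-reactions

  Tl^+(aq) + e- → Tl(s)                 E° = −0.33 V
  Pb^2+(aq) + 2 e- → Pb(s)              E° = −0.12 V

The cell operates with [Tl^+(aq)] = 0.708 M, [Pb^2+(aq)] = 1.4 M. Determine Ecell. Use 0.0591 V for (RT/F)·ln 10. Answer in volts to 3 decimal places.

The Pb²⁺/Pb couple has the more positive E°, so it is the cathode; Tl⁺/Tl is the anode.
E°cell = −0.12 − (−0.33) = +0.21 V, with n = 2 electrons transferred.
Balancing gives Pb^2+(aq) + 2 Tl(s) → Pb(s) + 2 Tl^+(aq); hence Q = [Tl^+(aq)]^2 / [Pb^2+(aq)] = 0.358 (log Q = −0.446).
By the Nernst equation, E = +0.21 − (0.0591/2)·(−0.446) = +0.223 V.

+0.223 V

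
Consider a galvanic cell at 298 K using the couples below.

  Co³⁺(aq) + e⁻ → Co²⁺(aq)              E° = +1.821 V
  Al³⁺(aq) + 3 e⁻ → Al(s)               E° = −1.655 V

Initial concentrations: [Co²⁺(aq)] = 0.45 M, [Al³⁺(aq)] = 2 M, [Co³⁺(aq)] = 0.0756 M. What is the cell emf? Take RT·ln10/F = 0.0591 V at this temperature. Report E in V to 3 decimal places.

Co³⁺/Co²⁺ is reduced (cathode, E° = +1.821 V) and Al³⁺/Al is oxidized (anode).
E°cell = +1.821 − (−1.655) = +3.476 V, with n = 3 electrons transferred.
For the overall reaction 3 Co³⁺(aq) + Al(s) → 3 Co²⁺(aq) + Al³⁺(aq), Q = ([Co²⁺(aq)]^3·[Al³⁺(aq)]) / [Co³⁺(aq)]^3 = 422, giving log Q = 2.625.
Applying E = E° − (RT ln10/nF)·log Q gives +3.476 − (0.0591/3)(2.625) = +3.424 V.

+3.424 V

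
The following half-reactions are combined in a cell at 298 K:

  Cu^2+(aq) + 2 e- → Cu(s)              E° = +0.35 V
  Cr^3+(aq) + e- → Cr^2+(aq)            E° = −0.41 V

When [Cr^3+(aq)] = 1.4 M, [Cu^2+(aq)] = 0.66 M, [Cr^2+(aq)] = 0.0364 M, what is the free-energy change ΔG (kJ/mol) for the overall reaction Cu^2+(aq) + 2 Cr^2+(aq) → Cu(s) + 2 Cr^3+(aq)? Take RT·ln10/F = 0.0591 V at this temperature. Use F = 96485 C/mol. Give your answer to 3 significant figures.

−128 kJ/mol

E°cell = +0.35 − (−0.41) = +0.76 V; the balanced reaction transfers n = 2 electrons.
The reaction quotient is [Cr^3+(aq)]^2 / ([Cu^2+(aq)]·[Cr^2+(aq)]^2) = 2.24×10^3; by Nernst, E = +0.76 − (0.0591/2)(3.351) = +0.6610 V.
ΔG = −nFE = −(2)(96485)(+0.6610) J/mol = −128 kJ/mol.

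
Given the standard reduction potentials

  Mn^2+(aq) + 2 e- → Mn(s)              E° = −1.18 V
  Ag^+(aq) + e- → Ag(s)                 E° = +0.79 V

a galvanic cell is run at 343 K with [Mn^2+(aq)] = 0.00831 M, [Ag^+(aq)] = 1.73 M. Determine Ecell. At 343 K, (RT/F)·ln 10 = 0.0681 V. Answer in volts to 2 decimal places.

+2.06 V

Ag⁺/Ag is reduced (cathode, E° = +0.79 V) and Mn²⁺/Mn is oxidized (anode).
The standard potential is +0.79 − (−1.18) = +1.97 V and the balanced reaction transfers n = 2 electrons.
For the overall reaction 2 Ag^+(aq) + Mn(s) → 2 Ag(s) + Mn^2+(aq), Q = [Mn^2+(aq)] / [Ag^+(aq)]^2 = 0.00278, giving log Q = −2.556.
By the Nernst equation, E = +1.97 − (0.0681/2)·(−2.556) = +2.06 V.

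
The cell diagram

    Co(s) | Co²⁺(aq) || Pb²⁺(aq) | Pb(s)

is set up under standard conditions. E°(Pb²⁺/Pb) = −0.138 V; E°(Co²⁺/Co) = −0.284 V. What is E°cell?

+0.146 V

By convention the left-hand electrode in cell notation is the anode (oxidation) and the right-hand electrode is the cathode (reduction).
E°cell = E°(right) − E°(left) = −0.138 − (−0.284) = +0.146 V.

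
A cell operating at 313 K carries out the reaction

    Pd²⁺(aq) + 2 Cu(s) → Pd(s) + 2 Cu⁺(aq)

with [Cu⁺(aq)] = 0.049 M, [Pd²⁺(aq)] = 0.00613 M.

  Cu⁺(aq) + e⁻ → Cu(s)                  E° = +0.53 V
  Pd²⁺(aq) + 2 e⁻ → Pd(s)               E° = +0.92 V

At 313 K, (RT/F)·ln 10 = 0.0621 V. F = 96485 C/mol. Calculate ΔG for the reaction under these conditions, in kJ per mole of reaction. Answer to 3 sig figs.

E°cell = +0.92 − (+0.53) = +0.39 V; the balanced reaction transfers n = 2 electrons.
Q = [Cu⁺(aq)]^2 / [Pd²⁺(aq)] = 0.392, so log Q = −0.407 and E = +0.39 − (0.0621/2)(−0.407) = +0.4026 V.
Finally ΔG = −nFE = −(2)(96485 C/mol)(+0.4026 V) = −77.7 kJ/mol.

−77.7 kJ/mol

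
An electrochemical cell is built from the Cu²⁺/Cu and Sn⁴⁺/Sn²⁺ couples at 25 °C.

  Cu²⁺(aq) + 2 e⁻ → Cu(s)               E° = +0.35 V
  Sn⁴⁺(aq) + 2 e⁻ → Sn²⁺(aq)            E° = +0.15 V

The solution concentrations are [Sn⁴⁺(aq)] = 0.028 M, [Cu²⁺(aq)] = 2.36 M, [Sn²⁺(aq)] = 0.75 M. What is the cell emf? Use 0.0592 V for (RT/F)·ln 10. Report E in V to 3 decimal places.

+0.253 V

The Cu²⁺/Cu couple has the more positive E°, so it is the cathode; Sn⁴⁺/Sn²⁺ is the anode.
E°cell = E°cat − E°an = +0.35 − (+0.15) = +0.20 V; n = 2.
The balanced reaction is Cu²⁺(aq) + Sn²⁺(aq) → Cu(s) + Sn⁴⁺(aq), so Q = [Sn⁴⁺(aq)] / ([Cu²⁺(aq)]·[Sn²⁺(aq)]) = 0.0158 and log Q = −1.801.
By the Nernst equation, E = +0.20 − (0.0592/2)·(−1.801) = +0.253 V.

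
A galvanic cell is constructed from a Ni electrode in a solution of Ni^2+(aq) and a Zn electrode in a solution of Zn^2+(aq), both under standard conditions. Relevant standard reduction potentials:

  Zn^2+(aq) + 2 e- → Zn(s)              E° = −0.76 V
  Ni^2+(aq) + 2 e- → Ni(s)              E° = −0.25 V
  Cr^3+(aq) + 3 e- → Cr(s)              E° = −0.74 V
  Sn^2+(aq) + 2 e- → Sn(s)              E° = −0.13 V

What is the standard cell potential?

The Ni²⁺/Ni couple has the higher E°, so Ni ion is reduced (cathode) and Zn is oxidized (anode).
E°cell = E°(cathode) − E°(anode) = −0.25 − (−0.76) = +0.51 V.

+0.51 V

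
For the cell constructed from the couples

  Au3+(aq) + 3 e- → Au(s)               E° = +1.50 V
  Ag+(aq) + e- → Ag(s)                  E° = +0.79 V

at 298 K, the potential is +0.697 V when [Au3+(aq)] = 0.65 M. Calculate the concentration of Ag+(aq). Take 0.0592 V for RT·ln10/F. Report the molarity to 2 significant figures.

With Au³⁺/Au at the cathode and Ag⁺/Ag at the anode, E°cell = +1.50 − (+0.79) = +0.71 V (n = 3).
From the Nernst equation, log Q = n(E° − E)/0.0592 = 3·(+0.71 − (+0.697))/0.0592 = 0.659.
The balanced reaction is Au3+(aq) + 3 Ag(s) → Au(s) + 3 Ag+(aq), so Q = [Ag+(aq)]^3 / [Au3+(aq)].
Isolating [Ag+(aq)] in Q = 10^{0.659} yields log [Ag+(aq)] = 0.157, i.e. 1.4 M.

1.4 M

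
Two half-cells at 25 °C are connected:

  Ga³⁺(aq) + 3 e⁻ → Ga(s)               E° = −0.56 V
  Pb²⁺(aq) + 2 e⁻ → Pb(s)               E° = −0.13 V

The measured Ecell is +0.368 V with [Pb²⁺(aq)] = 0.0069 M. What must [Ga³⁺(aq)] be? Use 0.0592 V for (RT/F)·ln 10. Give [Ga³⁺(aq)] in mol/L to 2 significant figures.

The Pb²⁺/Pb couple has the larger reduction potential, so it is the cathode: E°cell = −0.13 − (−0.56) = +0.43 V and n = 6.
Rearranging E = E° − (0.0592/n)·log Q gives log Q = 6(+0.43 − (+0.368))/0.0592 = 6.284.
Balancing electrons gives 3 Pb²⁺(aq) + 2 Ga(s) → 3 Pb(s) + 2 Ga³⁺(aq); thus Q = [Ga³⁺(aq)]^2 / [Pb²⁺(aq)]^3.
Substituting the known concentrations and solving, log [Ga³⁺(aq)] = −0.100 and [Ga³⁺(aq)] = 0.79 M.

0.79 M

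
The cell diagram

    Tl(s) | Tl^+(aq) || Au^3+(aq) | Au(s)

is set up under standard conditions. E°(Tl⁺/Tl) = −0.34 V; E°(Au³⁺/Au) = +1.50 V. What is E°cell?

By convention the left-hand electrode in cell notation is the anode (oxidation) and the right-hand electrode is the cathode (reduction).
E°cell = E°(right) − E°(left) = +1.50 − (−0.34) = +1.84 V.

+1.84 V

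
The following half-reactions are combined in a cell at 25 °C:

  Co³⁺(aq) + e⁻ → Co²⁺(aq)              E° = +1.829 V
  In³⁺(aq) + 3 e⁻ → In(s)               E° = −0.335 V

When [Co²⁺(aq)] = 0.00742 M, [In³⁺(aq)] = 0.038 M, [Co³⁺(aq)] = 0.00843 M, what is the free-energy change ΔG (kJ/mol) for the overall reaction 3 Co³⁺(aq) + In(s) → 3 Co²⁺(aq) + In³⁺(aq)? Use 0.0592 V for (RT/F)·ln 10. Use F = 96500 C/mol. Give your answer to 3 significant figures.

−636 kJ/mol

The standard cell potential is +1.829 − (−0.335) = +2.164 V, with n = 3 electrons in the balanced equation.
The reaction quotient is ([Co²⁺(aq)]^3·[In³⁺(aq)]) / [Co³⁺(aq)]^3 = 0.0259; by Nernst, E = +2.164 − (0.0592/3)(−1.586) = +2.1953 V.
Finally ΔG = −nFE = −(3)(96500 C/mol)(+2.1953 V) = −636 kJ/mol.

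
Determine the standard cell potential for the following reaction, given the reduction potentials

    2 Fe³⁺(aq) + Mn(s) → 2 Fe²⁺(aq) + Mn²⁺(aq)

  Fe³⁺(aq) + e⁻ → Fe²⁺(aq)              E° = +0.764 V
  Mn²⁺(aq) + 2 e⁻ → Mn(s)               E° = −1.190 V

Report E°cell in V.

In the reaction as written, Fe³⁺(aq) is reduced (cathode) and Mn²⁺(aq) is produced by oxidation at the anode.
E°cell = E°(cathode) − E°(anode) = +0.764 − (−1.190) = +1.954 V.

+1.954 V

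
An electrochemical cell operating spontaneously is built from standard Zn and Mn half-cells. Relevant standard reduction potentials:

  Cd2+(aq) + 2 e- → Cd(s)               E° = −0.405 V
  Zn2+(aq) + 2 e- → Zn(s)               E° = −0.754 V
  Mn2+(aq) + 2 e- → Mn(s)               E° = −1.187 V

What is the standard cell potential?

+0.433 V

Of the two couples in this cell, the one with the more positive reduction potential is reduced at the cathode: here that is Zn²⁺/Zn (−0.754 V); Mn²⁺/Mn (−1.187 V) is the anode.
E°cell = E°(cathode) − E°(anode) = −0.754 − (−1.187) = +0.433 V.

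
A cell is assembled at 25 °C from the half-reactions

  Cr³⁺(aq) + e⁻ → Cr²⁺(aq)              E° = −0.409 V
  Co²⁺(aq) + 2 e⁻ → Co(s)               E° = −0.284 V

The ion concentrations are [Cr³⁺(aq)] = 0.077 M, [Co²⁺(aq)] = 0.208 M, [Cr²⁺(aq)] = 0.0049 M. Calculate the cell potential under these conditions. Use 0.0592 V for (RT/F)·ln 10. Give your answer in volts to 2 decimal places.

Co²⁺/Co is reduced (cathode, E° = −0.284 V) and Cr³⁺/Cr²⁺ is oxidized (anode).
E°cell = −0.284 − (−0.409) = +0.125 V, with n = 2 electrons transferred.
Balancing gives Co²⁺(aq) + 2 Cr²⁺(aq) → Co(s) + 2 Cr³⁺(aq); hence Q = [Cr³⁺(aq)]^2 / ([Co²⁺(aq)]·[Cr²⁺(aq)]^2) = 1.19×10^3 (log Q = 3.075).
Applying E = E° − (RT ln10/nF)·log Q gives +0.125 − (0.0592/2)(3.075) = +0.03 V.

+0.03 V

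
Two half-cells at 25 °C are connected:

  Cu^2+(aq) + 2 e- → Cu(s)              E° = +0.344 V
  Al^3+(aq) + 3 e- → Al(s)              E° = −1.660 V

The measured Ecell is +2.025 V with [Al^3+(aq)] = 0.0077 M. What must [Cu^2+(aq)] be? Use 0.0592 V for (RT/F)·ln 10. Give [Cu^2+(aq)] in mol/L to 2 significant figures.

0.20 M

With Cu²⁺/Cu at the cathode and Al³⁺/Al at the anode, E°cell = +0.344 − (−1.660) = +2.004 V (n = 6).
From the Nernst equation, log Q = n(E° − E)/0.0592 = 6·(+2.004 − (+2.025))/0.0592 = −2.128.
Balancing electrons gives 3 Cu^2+(aq) + 2 Al(s) → 3 Cu(s) + 2 Al^3+(aq); thus Q = [Al^3+(aq)]^2 / [Cu^2+(aq)]^3.
Solving for the unknown gives log [Cu^2+(aq)] = −0.700, so [Cu^2+(aq)] ≈ 0.20 M.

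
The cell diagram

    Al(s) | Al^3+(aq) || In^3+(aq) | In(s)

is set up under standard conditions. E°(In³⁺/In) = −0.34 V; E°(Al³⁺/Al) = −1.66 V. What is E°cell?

+1.32 V

By convention the left-hand electrode in cell notation is the anode (oxidation) and the right-hand electrode is the cathode (reduction).
E°cell = E°(right) − E°(left) = −0.34 − (−1.66) = +1.32 V.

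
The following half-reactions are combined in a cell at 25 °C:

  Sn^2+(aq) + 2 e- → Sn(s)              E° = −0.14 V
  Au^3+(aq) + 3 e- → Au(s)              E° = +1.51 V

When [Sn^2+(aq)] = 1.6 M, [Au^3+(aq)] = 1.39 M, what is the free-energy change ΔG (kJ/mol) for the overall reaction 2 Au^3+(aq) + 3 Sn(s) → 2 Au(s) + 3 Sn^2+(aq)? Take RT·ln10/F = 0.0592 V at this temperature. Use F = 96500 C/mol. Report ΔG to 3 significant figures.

−953 kJ/mol

E°cell = +1.51 − (−0.14) = +1.65 V; the balanced reaction transfers n = 6 electrons.
Q = [Sn^2+(aq)]^3 / [Au^3+(aq)]^2 = 2.12, so log Q = 0.326 and E = +1.65 − (0.0592/6)(0.326) = +1.6468 V.
Then ΔG = −nFE = −6 × 96500 × +1.6468 J/mol = −953 kJ/mol.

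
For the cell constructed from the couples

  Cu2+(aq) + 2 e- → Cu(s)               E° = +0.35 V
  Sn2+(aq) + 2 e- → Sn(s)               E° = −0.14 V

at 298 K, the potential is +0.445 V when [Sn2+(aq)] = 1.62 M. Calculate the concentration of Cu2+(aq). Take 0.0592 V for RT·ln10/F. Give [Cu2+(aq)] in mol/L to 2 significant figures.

Cu²⁺/Cu is the cathode (higher E°); E°cell = +0.35 − (−0.14) = +0.49 V with n = 2.
Rearranging E = E° − (0.0592/n)·log Q gives log Q = 2(+0.49 − (+0.445))/0.0592 = 1.520.
For Cu2+(aq) + Sn(s) → Cu(s) + Sn2+(aq), the reaction quotient is Q = [Sn2+(aq)] / [Cu2+(aq)].
Substituting the known concentrations and solving, log [Cu2+(aq)] = −1.310 and [Cu2+(aq)] = 0.049 M.

0.049 M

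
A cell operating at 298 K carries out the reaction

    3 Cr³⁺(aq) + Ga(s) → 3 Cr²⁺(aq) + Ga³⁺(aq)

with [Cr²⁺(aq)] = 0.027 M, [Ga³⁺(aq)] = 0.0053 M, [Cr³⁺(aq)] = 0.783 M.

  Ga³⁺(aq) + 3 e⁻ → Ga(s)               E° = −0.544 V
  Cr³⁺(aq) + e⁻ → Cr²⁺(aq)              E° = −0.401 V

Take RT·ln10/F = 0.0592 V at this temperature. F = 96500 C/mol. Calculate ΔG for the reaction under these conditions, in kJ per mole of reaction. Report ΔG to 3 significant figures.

−79.5 kJ/mol

With Cr³⁺/Cr²⁺ reduced at the cathode, E°cell = −0.401 − (−0.544) = +0.143 V and n = 3.
Q = ([Cr²⁺(aq)]^3·[Ga³⁺(aq)]) / [Cr³⁺(aq)]^3 = 2.17×10^−7, so log Q = −6.663 and E = +0.143 − (0.0592/3)(−6.663) = +0.2745 V.
Finally ΔG = −nFE = −(3)(96500 C/mol)(+0.2745 V) = −79.5 kJ/mol.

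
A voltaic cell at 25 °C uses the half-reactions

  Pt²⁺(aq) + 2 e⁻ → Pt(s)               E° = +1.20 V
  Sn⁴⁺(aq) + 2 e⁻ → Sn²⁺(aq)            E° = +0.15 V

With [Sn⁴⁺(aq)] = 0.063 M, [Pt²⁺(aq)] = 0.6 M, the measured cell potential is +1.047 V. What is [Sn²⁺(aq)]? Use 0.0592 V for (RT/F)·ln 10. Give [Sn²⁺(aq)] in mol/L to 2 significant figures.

0.083 M

The Pt²⁺/Pt couple has the larger reduction potential, so it is the cathode: E°cell = +1.20 − (+0.15) = +1.05 V and n = 2.
Rearranging E = E° − (0.0592/n)·log Q gives log Q = 2(+1.05 − (+1.047))/0.0592 = 0.101.
For Pt²⁺(aq) + Sn²⁺(aq) → Pt(s) + Sn⁴⁺(aq), the reaction quotient is Q = [Sn⁴⁺(aq)] / ([Pt²⁺(aq)]·[Sn²⁺(aq)]).
Solving for the unknown gives log [Sn²⁺(aq)] = −1.080, so [Sn²⁺(aq)] ≈ 0.083 M.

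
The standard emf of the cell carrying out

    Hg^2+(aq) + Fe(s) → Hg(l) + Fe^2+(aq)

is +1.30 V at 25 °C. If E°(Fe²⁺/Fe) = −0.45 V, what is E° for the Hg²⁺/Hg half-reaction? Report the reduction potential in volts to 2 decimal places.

+0.85 V

In the reaction as written the Hg²⁺/Hg couple is reduced (cathode) and Fe²⁺/Fe is oxidized (anode), so E°cell = E°(Hg²⁺/Hg) − E°(Fe²⁺/Fe).
E°(Hg²⁺/Hg) = E°cell + E°(anode) = +1.30 + (−0.45) = +0.85 V.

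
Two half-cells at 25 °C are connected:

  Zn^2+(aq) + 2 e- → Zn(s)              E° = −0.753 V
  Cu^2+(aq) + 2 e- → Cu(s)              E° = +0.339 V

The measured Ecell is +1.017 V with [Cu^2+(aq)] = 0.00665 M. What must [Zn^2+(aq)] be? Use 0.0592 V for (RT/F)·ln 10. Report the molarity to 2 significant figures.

Cu²⁺/Cu is the cathode (higher E°); E°cell = +0.339 − (−0.753) = +1.092 V with n = 2.
From the Nernst equation, log Q = n(E° − E)/0.0592 = 2·(+1.092 − (+1.017))/0.0592 = 2.534.
Balancing electrons gives Cu^2+(aq) + Zn(s) → Cu(s) + Zn^2+(aq); thus Q = [Zn^2+(aq)] / [Cu^2+(aq)].
Solving for the unknown gives log [Zn^2+(aq)] = 0.357, so [Zn^2+(aq)] ≈ 2.3 M.

2.3 M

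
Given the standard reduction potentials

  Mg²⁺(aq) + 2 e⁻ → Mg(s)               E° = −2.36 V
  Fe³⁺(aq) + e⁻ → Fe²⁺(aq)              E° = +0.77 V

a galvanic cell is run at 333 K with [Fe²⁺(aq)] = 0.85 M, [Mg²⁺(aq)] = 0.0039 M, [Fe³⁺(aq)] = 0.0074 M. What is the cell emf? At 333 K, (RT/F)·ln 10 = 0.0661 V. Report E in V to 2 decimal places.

Since E°(Fe³⁺/Fe²⁺) > E°(Mg²⁺/Mg), Fe³⁺/Fe²⁺ serves as the cathode.
The standard potential is +0.77 − (−2.36) = +3.13 V and the balanced reaction transfers n = 2 electrons.
For the overall reaction 2 Fe³⁺(aq) + Mg(s) → 2 Fe²⁺(aq) + Mg²⁺(aq), Q = ([Fe²⁺(aq)]^2·[Mg²⁺(aq)]) / [Fe³⁺(aq)]^2 = 51.5, giving log Q = 1.711.
Applying E = E° − (RT ln10/nF)·log Q gives +3.13 − (0.0661/2)(1.711) = +3.07 V.

+3.07 V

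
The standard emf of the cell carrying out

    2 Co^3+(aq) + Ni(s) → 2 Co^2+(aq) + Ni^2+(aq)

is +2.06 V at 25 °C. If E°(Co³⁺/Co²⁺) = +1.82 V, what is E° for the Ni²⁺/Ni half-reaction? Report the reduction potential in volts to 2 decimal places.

−0.24 V

In the reaction as written the Co³⁺/Co²⁺ couple is reduced (cathode) and Ni²⁺/Ni is oxidized (anode), so E°cell = E°(Co³⁺/Co²⁺) − E°(Ni²⁺/Ni).
E°(Ni²⁺/Ni) = E°(cathode) − E°cell = +1.82 − (+2.06) = −0.24 V.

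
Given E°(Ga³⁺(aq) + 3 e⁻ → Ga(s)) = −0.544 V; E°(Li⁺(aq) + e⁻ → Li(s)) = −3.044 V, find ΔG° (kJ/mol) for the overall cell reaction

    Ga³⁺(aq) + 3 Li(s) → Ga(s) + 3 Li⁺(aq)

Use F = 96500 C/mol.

−724 kJ/mol

In the reaction as written Ga³⁺(aq) is reduced, so the Ga³⁺/Ga couple is the cathode and Li⁺/Li is the anode.
E°cell = −0.544 − (−3.044) = +2.500 V; balancing electrons gives n = 3.
ΔG° = −nFE°cell = −(3)(96500)(+2.500) J/mol = −724 kJ/mol.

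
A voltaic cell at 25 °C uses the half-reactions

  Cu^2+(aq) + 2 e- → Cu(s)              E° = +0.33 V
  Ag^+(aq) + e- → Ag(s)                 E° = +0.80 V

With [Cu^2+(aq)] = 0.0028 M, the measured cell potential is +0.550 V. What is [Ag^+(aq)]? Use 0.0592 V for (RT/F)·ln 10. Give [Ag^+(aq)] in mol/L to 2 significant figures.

The Ag⁺/Ag couple has the larger reduction potential, so it is the cathode: E°cell = +0.80 − (+0.33) = +0.47 V and n = 2.
From the Nernst equation, log Q = n(E° − E)/0.0592 = 2·(+0.47 − (+0.550))/0.0592 = −2.703.
For 2 Ag^+(aq) + Cu(s) → 2 Ag(s) + Cu^2+(aq), the reaction quotient is Q = [Cu^2+(aq)] / [Ag^+(aq)]^2.
Solving for the unknown gives log [Ag^+(aq)] = 0.075, so [Ag^+(aq)] ≈ 1.2 M.

1.2 M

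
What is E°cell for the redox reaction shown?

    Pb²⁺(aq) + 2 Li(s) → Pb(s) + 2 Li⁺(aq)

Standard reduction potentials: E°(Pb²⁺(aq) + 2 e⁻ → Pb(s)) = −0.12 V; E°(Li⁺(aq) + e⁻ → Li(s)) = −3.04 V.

+2.92 V

In the reaction as written, Pb²⁺(aq) is reduced (cathode) and Li⁺(aq) is produced by oxidation at the anode.
E°cell = E°(cathode) − E°(anode) = −0.12 − (−3.04) = +2.92 V.
The positive value indicates the reaction is spontaneous as written.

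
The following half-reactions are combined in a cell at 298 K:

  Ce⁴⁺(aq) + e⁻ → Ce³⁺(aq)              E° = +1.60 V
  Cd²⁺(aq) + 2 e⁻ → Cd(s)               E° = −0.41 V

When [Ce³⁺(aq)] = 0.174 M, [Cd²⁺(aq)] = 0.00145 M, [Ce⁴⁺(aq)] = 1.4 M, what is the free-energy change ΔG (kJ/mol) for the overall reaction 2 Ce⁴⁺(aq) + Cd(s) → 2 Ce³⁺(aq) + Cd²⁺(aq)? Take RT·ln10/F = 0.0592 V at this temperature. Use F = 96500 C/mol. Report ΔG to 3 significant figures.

−414 kJ/mol

The standard cell potential is +1.60 − (−0.41) = +2.01 V, with n = 2 electrons in the balanced equation.
Here Q = ([Ce³⁺(aq)]^2·[Cd²⁺(aq)]) / [Ce⁴⁺(aq)]^2 = 2.24×10^−5 (log Q = −4.650), giving E = +2.01 − (0.0592/2)·(−4.650) = +2.1476 V.
Then ΔG = −nFE = −2 × 96500 × +2.1476 J/mol = −414 kJ/mol.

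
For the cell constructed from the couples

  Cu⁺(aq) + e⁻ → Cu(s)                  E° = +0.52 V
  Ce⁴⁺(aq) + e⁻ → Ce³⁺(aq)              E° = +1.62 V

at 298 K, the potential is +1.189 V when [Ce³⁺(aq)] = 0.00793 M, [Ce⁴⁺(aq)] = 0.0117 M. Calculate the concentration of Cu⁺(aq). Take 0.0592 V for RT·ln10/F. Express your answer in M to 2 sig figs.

0.046 M

Ce⁴⁺/Ce³⁺ is the cathode (higher E°); E°cell = +1.62 − (+0.52) = +1.10 V with n = 1.
From the Nernst equation, log Q = n(E° − E)/0.0592 = 1·(+1.10 − (+1.189))/0.0592 = −1.503.
The balanced reaction is Ce⁴⁺(aq) + Cu(s) → Ce³⁺(aq) + Cu⁺(aq), so Q = ([Ce³⁺(aq)]·[Cu⁺(aq)]) / [Ce⁴⁺(aq)].
Substituting the known concentrations and solving, log [Cu⁺(aq)] = −1.334 and [Cu⁺(aq)] = 0.046 M.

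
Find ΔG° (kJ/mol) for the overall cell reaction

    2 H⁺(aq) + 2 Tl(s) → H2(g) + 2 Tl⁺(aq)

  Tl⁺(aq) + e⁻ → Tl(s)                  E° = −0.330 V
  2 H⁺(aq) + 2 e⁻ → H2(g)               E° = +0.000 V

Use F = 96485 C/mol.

−63.7 kJ/mol

In the reaction as written H⁺(aq) is reduced, so the 2H⁺/H₂ couple is the cathode and Tl⁺/Tl is the anode.
E°cell = +0.000 − (−0.330) = +0.330 V; balancing electrons gives n = 2.
ΔG° = −nFE°cell = −(2)(96485)(+0.330) J/mol = −63.7 kJ/mol.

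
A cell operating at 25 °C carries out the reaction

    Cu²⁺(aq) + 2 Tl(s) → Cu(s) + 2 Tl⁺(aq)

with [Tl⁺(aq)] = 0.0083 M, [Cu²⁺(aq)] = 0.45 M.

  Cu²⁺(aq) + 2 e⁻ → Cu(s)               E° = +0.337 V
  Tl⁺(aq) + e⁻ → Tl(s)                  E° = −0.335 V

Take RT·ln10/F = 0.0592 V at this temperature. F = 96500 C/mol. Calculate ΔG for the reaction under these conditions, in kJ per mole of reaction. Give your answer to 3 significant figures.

−151 kJ/mol

E°cell = +0.337 − (−0.335) = +0.672 V; the balanced reaction transfers n = 2 electrons.
Here Q = [Tl⁺(aq)]^2 / [Cu²⁺(aq)] = 0.000153 (log Q = −3.815), giving E = +0.672 − (0.0592/2)·(−3.815) = +0.7849 V.
ΔG = −nFE = −(2)(96500)(+0.7849) J/mol = −151 kJ/mol.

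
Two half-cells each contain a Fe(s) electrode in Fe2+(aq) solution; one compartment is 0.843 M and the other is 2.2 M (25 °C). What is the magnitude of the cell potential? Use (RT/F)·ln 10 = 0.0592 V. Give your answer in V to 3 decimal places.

For a concentration cell E°cell = 0, since both electrodes use the same couple.
The compartment with the higher Fe2+(aq) concentration (2.2 M) acts as the cathode; ions are reduced there and produced at the dilute (0.843 M) anode.
With n = 2, Ecell = −(0.0592/2)·log([dilute]/[conc]) = −(0.0592/2)·log(0.843/2.2) = +0.012 V.

0.012 V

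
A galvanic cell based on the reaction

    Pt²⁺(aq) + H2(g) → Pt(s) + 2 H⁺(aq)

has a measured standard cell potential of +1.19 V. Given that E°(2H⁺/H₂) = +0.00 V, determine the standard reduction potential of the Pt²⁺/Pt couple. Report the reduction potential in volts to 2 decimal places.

+1.19 V

In the reaction as written the Pt²⁺/Pt couple is reduced (cathode) and 2H⁺/H₂ is oxidized (anode), so E°cell = E°(Pt²⁺/Pt) − E°(2H⁺/H₂).
E°(Pt²⁺/Pt) = E°cell + E°(anode) = +1.19 + (+0.00) = +1.19 V.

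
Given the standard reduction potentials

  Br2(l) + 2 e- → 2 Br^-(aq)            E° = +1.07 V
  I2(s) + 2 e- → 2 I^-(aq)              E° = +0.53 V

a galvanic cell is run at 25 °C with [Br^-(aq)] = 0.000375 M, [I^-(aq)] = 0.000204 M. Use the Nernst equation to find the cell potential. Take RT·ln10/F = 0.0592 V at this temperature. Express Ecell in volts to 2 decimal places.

+0.52 V

Br₂/Br⁻ is reduced (cathode, E° = +1.07 V) and I₂/I⁻ is oxidized (anode).
E°cell = +1.07 − (+0.53) = +0.54 V, with n = 2 electrons transferred.
For the overall reaction Br2(l) + 2 I^-(aq) → 2 Br^-(aq) + I2(s), Q = [Br^-(aq)]^2 / [I^-(aq)]^2 = 3.38, giving log Q = 0.529.
E = E° − (0.0592/n)·log Q = +0.54 − (0.0592/2)(0.529) = +0.52 V.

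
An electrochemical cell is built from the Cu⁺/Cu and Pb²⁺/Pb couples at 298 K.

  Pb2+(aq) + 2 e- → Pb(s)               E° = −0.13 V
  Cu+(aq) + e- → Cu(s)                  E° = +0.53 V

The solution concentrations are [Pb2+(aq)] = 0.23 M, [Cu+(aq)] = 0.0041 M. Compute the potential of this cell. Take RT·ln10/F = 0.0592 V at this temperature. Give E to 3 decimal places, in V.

Since E°(Cu⁺/Cu) > E°(Pb²⁺/Pb), Cu⁺/Cu serves as the cathode.
E°cell = +0.53 − (−0.13) = +0.66 V, with n = 2 electrons transferred.
Balancing gives 2 Cu+(aq) + Pb(s) → 2 Cu(s) + Pb2+(aq); hence Q = [Pb2+(aq)] / [Cu+(aq)]^2 = 1.37×10^4 (log Q = 4.136).
Applying E = E° − (RT ln10/nF)·log Q gives +0.66 − (0.0592/2)(4.136) = +0.538 V.

+0.538 V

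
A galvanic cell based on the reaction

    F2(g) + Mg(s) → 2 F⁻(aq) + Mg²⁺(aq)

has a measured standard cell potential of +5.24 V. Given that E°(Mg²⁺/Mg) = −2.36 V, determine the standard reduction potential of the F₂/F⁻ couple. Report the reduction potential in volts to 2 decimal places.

+2.88 V

In the reaction as written the F₂/F⁻ couple is reduced (cathode) and Mg²⁺/Mg is oxidized (anode), so E°cell = E°(F₂/F⁻) − E°(Mg²⁺/Mg).
E°(F₂/F⁻) = E°cell + E°(anode) = +5.24 + (−2.36) = +2.88 V.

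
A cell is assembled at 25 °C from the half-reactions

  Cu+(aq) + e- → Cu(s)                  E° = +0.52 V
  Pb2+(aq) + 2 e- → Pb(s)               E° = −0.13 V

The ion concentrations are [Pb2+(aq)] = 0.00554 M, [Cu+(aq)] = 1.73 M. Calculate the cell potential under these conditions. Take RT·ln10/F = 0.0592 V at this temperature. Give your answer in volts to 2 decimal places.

+0.73 V

The Cu⁺/Cu couple has the more positive E°, so it is the cathode; Pb²⁺/Pb is the anode.
The standard potential is +0.52 − (−0.13) = +0.65 V and the balanced reaction transfers n = 2 electrons.
Balancing gives 2 Cu+(aq) + Pb(s) → 2 Cu(s) + Pb2+(aq); hence Q = [Pb2+(aq)] / [Cu+(aq)]^2 = 0.00185 (log Q = −2.733).
By the Nernst equation, E = +0.65 − (0.0592/2)·(−2.733) = +0.73 V.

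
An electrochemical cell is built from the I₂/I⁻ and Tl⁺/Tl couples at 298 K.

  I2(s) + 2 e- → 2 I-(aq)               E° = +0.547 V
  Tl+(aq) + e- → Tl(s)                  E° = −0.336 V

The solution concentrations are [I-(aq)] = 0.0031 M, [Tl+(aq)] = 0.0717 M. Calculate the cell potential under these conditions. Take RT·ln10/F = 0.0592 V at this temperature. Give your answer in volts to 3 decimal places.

+1.099 V

Since E°(I₂/I⁻) > E°(Tl⁺/Tl), I₂/I⁻ serves as the cathode.
E°cell = +0.547 − (−0.336) = +0.883 V, with n = 2 electrons transferred.
The balanced reaction is I2(s) + 2 Tl(s) → 2 I-(aq) + 2 Tl+(aq), so Q = [I-(aq)]^2·[Tl+(aq)]^2 = 4.94×10^−8 and log Q = −7.306.
Applying E = E° − (RT ln10/nF)·log Q gives +0.883 − (0.0592/2)(−7.306) = +1.099 V.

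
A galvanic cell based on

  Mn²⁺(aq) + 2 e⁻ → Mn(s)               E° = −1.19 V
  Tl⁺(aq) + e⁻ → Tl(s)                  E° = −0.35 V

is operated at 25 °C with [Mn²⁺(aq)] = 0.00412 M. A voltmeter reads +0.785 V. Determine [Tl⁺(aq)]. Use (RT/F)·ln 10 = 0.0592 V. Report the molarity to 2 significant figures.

0.0076 M

The Tl⁺/Tl couple has the larger reduction potential, so it is the cathode: E°cell = −0.35 − (−1.19) = +0.84 V and n = 2.
Rearranging E = E° − (0.0592/n)·log Q gives log Q = 2(+0.84 − (+0.785))/0.0592 = 1.858.
Balancing electrons gives 2 Tl⁺(aq) + Mn(s) → 2 Tl(s) + Mn²⁺(aq); thus Q = [Mn²⁺(aq)] / [Tl⁺(aq)]^2.
Isolating [Tl⁺(aq)] in Q = 10^{1.858} yields log [Tl⁺(aq)] = −2.122, i.e. 0.0076 M.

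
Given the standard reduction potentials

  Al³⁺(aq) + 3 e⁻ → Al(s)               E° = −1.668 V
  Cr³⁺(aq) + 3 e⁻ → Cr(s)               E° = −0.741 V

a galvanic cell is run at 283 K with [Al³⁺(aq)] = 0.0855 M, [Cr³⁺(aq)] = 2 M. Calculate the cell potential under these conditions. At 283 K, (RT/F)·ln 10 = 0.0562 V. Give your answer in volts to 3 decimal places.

Since E°(Cr³⁺/Cr) > E°(Al³⁺/Al), Cr³⁺/Cr serves as the cathode.
E°cell = E°cat − E°an = −0.741 − (−1.668) = +0.927 V; n = 3.
The balanced reaction is Cr³⁺(aq) + Al(s) → Cr(s) + Al³⁺(aq), so Q = [Al³⁺(aq)] / [Cr³⁺(aq)] = 0.0428 and log Q = −1.369.
Applying E = E° − (RT ln10/nF)·log Q gives +0.927 − (0.0562/3)(−1.369) = +0.953 V.

+0.953 V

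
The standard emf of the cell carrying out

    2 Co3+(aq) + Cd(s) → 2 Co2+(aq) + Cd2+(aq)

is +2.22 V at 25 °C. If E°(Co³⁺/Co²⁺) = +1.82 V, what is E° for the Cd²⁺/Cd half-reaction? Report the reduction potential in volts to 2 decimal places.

In the reaction as written the Co³⁺/Co²⁺ couple is reduced (cathode) and Cd²⁺/Cd is oxidized (anode), so E°cell = E°(Co³⁺/Co²⁺) − E°(Cd²⁺/Cd).
E°(Cd²⁺/Cd) = E°(cathode) − E°cell = +1.82 − (+2.22) = −0.40 V.

−0.40 V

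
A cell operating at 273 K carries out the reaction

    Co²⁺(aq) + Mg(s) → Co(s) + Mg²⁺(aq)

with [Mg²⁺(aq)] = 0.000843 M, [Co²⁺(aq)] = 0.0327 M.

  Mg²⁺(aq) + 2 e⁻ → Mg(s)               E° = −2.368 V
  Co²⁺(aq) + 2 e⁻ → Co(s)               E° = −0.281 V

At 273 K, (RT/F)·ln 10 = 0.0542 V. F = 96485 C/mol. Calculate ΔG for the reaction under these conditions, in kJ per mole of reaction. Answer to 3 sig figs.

−411 kJ/mol

E°cell = −0.281 − (−2.368) = +2.087 V; the balanced reaction transfers n = 2 electrons.
The reaction quotient is [Mg²⁺(aq)] / [Co²⁺(aq)] = 0.0258; by Nernst, E = +2.087 − (0.0542/2)(−1.589) = +2.1301 V.
ΔG = −nFE = −(2)(96485)(+2.1301) J/mol = −411 kJ/mol.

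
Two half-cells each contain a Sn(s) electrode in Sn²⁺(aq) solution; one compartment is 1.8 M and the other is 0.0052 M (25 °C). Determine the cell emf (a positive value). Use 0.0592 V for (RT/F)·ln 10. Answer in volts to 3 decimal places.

For a concentration cell E°cell = 0, since both electrodes use the same couple.
The compartment with the higher Sn²⁺(aq) concentration (1.8 M) acts as the cathode; ions are reduced there and produced at the dilute (0.0052 M) anode.
With n = 2, Ecell = −(0.0592/2)·log([dilute]/[conc]) = −(0.0592/2)·log(0.0052/1.8) = +0.075 V.

0.075 V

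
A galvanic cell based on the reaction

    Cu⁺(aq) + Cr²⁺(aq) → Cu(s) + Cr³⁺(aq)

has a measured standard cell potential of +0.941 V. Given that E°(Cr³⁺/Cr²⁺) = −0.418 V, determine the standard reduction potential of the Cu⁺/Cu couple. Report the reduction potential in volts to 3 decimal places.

In the reaction as written the Cu⁺/Cu couple is reduced (cathode) and Cr³⁺/Cr²⁺ is oxidized (anode), so E°cell = E°(Cu⁺/Cu) − E°(Cr³⁺/Cr²⁺).
E°(Cu⁺/Cu) = E°cell + E°(anode) = +0.941 + (−0.418) = +0.523 V.

+0.523 V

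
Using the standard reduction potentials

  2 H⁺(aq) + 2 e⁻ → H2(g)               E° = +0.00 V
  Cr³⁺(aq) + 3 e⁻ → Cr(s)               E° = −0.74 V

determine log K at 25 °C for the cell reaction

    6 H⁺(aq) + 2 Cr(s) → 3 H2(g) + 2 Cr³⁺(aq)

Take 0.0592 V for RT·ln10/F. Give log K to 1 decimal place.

The 2H⁺/H₂ couple is reduced (cathode); E°cell = +0.00 − (−0.74) = +0.74 V with n = 6.
At equilibrium E = 0, so log K = nE°cell / 0.0592 = (6)(+0.74) / 0.0592 = 75.0.

log K = 75.0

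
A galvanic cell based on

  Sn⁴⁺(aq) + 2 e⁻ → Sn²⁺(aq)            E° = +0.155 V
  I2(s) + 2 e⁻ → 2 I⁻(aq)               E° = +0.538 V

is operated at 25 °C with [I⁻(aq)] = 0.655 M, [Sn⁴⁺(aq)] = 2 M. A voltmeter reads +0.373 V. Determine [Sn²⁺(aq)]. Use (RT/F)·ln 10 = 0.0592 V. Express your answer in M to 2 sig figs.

With I₂/I⁻ at the cathode and Sn⁴⁺/Sn²⁺ at the anode, E°cell = +0.538 − (+0.155) = +0.383 V (n = 2).
Rearranging E = E° − (0.0592/n)·log Q gives log Q = 2(+0.383 − (+0.373))/0.0592 = 0.338.
The balanced reaction is I2(s) + Sn²⁺(aq) → 2 I⁻(aq) + Sn⁴⁺(aq), so Q = ([I⁻(aq)]^2·[Sn⁴⁺(aq)]) / [Sn²⁺(aq)].
Substituting the known concentrations and solving, log [Sn²⁺(aq)] = −0.404 and [Sn²⁺(aq)] = 0.39 M.

0.39 M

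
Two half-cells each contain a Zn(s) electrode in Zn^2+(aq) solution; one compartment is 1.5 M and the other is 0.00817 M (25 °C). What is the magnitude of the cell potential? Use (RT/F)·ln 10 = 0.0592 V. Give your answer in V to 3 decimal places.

0.067 V

For a concentration cell E°cell = 0, since both electrodes use the same couple.
The compartment with the higher Zn^2+(aq) concentration (1.5 M) acts as the cathode; ions are reduced there and produced at the dilute (0.00817 M) anode.
With n = 2, Ecell = −(0.0592/2)·log([dilute]/[conc]) = −(0.0592/2)·log(0.00817/1.5) = +0.067 V.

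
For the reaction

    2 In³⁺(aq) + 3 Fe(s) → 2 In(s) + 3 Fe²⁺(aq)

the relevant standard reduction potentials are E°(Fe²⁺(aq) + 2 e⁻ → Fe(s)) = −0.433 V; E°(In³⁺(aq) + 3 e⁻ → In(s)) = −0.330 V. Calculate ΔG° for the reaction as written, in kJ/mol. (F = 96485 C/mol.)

In the reaction as written In³⁺(aq) is reduced, so the In³⁺/In couple is the cathode and Fe²⁺/Fe is the anode.
E°cell = −0.330 − (−0.433) = +0.103 V; balancing electrons gives n = 6.
ΔG° = −nFE°cell = −(6)(96485)(+0.103) J/mol = −59.6 kJ/mol.

−59.6 kJ/mol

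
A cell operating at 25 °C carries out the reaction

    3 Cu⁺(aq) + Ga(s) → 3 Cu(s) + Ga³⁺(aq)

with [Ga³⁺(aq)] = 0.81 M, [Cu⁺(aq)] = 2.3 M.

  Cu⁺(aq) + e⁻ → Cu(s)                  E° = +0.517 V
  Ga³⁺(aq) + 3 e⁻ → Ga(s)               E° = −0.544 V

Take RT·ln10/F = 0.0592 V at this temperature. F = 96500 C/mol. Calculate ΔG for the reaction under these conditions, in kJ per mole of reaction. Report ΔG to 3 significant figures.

−314 kJ/mol

The standard cell potential is +0.517 − (−0.544) = +1.061 V, with n = 3 electrons in the balanced equation.
The reaction quotient is [Ga³⁺(aq)] / [Cu⁺(aq)]^3 = 0.0666; by Nernst, E = +1.061 − (0.0592/3)(−1.177) = +1.0842 V.
ΔG = −nFE = −(3)(96500)(+1.0842) J/mol = −314 kJ/mol.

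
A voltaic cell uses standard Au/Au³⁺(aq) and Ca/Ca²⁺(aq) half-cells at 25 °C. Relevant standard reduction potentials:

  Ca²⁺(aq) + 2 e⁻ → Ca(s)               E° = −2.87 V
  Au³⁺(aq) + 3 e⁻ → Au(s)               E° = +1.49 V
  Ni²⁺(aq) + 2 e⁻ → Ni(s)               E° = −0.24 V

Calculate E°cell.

The Au³⁺/Au couple has the higher E°, so Au ion is reduced (cathode) and Ca is oxidized (anode).
E°cell = E°(cathode) − E°(anode) = +1.49 − (−2.87) = +4.36 V.

+4.36 V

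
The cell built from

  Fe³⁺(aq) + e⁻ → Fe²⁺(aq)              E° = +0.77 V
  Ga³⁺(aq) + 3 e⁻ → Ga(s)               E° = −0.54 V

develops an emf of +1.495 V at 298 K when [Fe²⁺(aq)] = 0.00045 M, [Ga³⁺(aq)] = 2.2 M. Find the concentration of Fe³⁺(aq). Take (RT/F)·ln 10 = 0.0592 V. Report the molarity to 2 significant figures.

With Fe³⁺/Fe²⁺ at the cathode and Ga³⁺/Ga at the anode, E°cell = +0.77 − (−0.54) = +1.31 V (n = 3).
From the Nernst equation, log Q = n(E° − E)/0.0592 = 3·(+1.31 − (+1.495))/0.0592 = −9.375.
For 3 Fe³⁺(aq) + Ga(s) → 3 Fe²⁺(aq) + Ga³⁺(aq), the reaction quotient is Q = ([Fe²⁺(aq)]^3·[Ga³⁺(aq)]) / [Fe³⁺(aq)]^3.
Substituting the known concentrations and solving, log [Fe³⁺(aq)] = −0.108 and [Fe³⁺(aq)] = 0.78 M.

0.78 M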